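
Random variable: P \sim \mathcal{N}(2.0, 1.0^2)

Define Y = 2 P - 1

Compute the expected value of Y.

For Y = 2P - 1:
E[Y] = 2 * E[P] - 1
E[P] = 2.0 = 2
E[Y] = 2 * 2 - 1 = 3

3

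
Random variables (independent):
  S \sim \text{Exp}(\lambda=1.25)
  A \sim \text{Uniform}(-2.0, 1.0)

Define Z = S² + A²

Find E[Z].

E[Z] = E[S²] + E[A²]
E[S²] = Var(S) + E[S]² = 0.64 + 0.64 = 1.28
E[A²] = Var(A) + E[A]² = 0.75 + 0.25 = 1
E[Z] = 1.28 + 1 = 2.28

2.28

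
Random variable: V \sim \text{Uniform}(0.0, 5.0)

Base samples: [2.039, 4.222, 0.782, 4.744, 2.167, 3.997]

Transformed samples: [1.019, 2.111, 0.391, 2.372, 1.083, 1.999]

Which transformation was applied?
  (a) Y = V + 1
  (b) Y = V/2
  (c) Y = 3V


Checking option (b) Y = V/2:
  V = 2.039 -> Y = 1.019 ✓
  V = 4.222 -> Y = 2.111 ✓
  V = 0.782 -> Y = 0.391 ✓
All samples match this transformation.

(b) V/2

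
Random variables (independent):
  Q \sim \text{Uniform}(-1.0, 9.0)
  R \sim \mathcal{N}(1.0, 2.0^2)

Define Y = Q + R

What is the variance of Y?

For independent RVs: Var(aX + bY) = a²Var(X) + b²Var(Y)
Var(Q) = 8.3333333
Var(R) = 4
Var(Y) = 1²*8.3333333 + 1²*4
= 1*8.3333333 + 1*4 = 12.333333

12.333333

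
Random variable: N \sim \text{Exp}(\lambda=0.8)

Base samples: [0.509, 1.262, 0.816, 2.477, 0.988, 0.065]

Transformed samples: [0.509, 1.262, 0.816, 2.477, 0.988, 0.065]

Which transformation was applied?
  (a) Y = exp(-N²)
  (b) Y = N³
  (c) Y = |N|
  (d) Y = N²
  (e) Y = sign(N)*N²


Checking option (c) Y = |N|:
  N = 0.509 -> Y = 0.509 ✓
  N = 1.262 -> Y = 1.262 ✓
  N = 0.816 -> Y = 0.816 ✓
All samples match this transformation.

(c) |N|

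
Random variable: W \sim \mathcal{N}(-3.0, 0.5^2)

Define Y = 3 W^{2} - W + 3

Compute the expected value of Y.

E[Y] = 3*E[W²] - 1*E[W] + 3
E[W] = -3
E[W²] = Var(W) + (E[W])² = 0.25 + 9 = 9.25
E[Y] = 3*9.25 - 1*(-3) + 3 = 33.75

33.75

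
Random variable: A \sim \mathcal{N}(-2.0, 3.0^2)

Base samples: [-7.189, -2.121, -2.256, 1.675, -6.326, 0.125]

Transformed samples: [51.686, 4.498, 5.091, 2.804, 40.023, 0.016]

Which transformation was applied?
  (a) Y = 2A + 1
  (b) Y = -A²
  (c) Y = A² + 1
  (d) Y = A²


Checking option (d) Y = A²:
  A = -7.189 -> Y = 51.686 ✓
  A = -2.121 -> Y = 4.498 ✓
  A = -2.256 -> Y = 5.091 ✓
All samples match this transformation.

(d) A²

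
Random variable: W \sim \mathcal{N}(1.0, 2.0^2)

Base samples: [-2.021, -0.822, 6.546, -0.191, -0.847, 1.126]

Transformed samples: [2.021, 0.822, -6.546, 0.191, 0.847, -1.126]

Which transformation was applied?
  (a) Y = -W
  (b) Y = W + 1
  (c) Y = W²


Checking option (a) Y = -W:
  W = -2.021 -> Y = 2.021 ✓
  W = -0.822 -> Y = 0.822 ✓
  W = 6.546 -> Y = -6.546 ✓
All samples match this transformation.

(a) -W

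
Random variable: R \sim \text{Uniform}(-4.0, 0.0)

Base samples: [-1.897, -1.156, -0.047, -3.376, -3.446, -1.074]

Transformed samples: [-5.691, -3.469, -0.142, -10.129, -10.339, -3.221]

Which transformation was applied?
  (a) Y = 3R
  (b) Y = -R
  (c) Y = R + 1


Checking option (a) Y = 3R:
  R = -1.897 -> Y = -5.691 ✓
  R = -1.156 -> Y = -3.469 ✓
  R = -0.047 -> Y = -0.142 ✓
All samples match this transformation.

(a) 3R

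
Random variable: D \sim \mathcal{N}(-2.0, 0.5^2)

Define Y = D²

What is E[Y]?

Using E[X²] = Var(X) + (E[X])²:
E[D] = -2
Var(D) = 0.5^2 = 0.25
E[D²] = 0.25 + (-2)² = 0.25 + 4 = 4.25

4.25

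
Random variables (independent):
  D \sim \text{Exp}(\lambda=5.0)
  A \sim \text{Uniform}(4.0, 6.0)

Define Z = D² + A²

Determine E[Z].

E[Z] = E[D²] + E[A²]
E[D²] = Var(D) + E[D]² = 0.04 + 0.04 = 0.08
E[A²] = Var(A) + E[A]² = 0.33333333 + 25 = 25.333333
E[Z] = 0.08 + 25.333333 = 25.413333

25.413333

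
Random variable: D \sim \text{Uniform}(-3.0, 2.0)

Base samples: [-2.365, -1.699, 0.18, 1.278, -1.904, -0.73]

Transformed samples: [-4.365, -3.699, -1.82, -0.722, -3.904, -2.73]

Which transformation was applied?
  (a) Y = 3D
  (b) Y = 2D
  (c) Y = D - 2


Checking option (c) Y = D - 2:
  D = -2.365 -> Y = -4.365 ✓
  D = -1.699 -> Y = -3.699 ✓
  D = 0.18 -> Y = -1.82 ✓
All samples match this transformation.

(c) D - 2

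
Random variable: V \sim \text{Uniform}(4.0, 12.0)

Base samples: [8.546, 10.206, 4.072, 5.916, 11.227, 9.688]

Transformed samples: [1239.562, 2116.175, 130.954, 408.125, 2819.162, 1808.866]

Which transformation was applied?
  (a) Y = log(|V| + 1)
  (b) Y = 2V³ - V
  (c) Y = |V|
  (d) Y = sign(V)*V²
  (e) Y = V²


Checking option (b) Y = 2V³ - V:
  V = 8.546 -> Y = 1239.562 ✓
  V = 10.206 -> Y = 2116.175 ✓
  V = 4.072 -> Y = 130.954 ✓
All samples match this transformation.

(b) 2V³ - V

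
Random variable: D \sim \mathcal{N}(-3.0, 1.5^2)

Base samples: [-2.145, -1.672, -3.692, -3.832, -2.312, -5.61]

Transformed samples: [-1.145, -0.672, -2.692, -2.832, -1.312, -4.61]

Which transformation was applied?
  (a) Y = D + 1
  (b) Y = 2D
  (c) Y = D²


Checking option (a) Y = D + 1:
  D = -2.145 -> Y = -1.145 ✓
  D = -1.672 -> Y = -0.672 ✓
  D = -3.692 -> Y = -2.692 ✓
All samples match this transformation.

(a) D + 1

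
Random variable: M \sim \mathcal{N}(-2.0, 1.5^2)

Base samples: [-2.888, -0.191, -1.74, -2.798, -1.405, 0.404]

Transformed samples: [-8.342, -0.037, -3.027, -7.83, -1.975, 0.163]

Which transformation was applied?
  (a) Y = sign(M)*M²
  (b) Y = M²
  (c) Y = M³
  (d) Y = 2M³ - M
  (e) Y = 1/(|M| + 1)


Checking option (a) Y = sign(M)*M²:
  M = -2.888 -> Y = -8.342 ✓
  M = -0.191 -> Y = -0.037 ✓
  M = -1.74 -> Y = -3.027 ✓
All samples match this transformation.

(a) sign(M)*M²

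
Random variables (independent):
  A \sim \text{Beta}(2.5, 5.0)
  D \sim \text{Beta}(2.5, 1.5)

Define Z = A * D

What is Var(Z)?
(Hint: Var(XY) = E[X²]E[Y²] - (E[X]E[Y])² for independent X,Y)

Var(XY) = E[X²]E[Y²] - (E[X]E[Y])²
E[A] = 0.33333333, Var(A) = 0.026143791
E[D] = 0.625, Var(D) = 0.046875
E[A²] = 0.026143791 + 0.33333333² = 0.1372549
E[D²] = 0.046875 + 0.625² = 0.4375
Var(Z) = 0.1372549*0.4375 - (0.33333333*0.625)²
= 0.06004902 - 0.043402778 = 0.016646242

0.016646242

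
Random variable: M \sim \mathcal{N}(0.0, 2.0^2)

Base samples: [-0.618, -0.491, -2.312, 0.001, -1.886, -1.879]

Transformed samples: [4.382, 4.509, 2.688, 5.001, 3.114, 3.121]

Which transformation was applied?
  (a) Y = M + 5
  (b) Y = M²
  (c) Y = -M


Checking option (a) Y = M + 5:
  M = -0.618 -> Y = 4.382 ✓
  M = -0.491 -> Y = 4.509 ✓
  M = -2.312 -> Y = 2.688 ✓
All samples match this transformation.

(a) M + 5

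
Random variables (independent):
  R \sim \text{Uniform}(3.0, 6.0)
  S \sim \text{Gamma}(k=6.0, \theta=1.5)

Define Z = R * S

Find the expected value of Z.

For independent RVs: E[XY] = E[X]*E[Y]
E[R] = 4.5
E[S] = 9
E[Z] = 4.5 * 9 = 40.5

40.5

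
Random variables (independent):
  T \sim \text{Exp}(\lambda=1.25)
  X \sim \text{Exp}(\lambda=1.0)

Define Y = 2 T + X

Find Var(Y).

For independent RVs: Var(aX + bY) = a²Var(X) + b²Var(Y)
Var(T) = 0.64
Var(X) = 1
Var(Y) = 2²*0.64 + 1²*1
= 4*0.64 + 1*1 = 3.56

3.56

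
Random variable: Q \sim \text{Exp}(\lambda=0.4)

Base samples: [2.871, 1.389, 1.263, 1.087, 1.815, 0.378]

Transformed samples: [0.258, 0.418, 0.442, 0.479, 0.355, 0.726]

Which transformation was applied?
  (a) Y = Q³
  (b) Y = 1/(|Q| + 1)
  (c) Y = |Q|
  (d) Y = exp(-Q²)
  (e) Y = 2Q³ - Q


Checking option (b) Y = 1/(|Q| + 1):
  Q = 2.871 -> Y = 0.258 ✓
  Q = 1.389 -> Y = 0.418 ✓
  Q = 1.263 -> Y = 0.442 ✓
All samples match this transformation.

(b) 1/(|Q| + 1)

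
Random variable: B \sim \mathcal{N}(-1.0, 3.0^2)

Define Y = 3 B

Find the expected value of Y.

For Y = 3B:
E[Y] = 3 * E[B]
E[B] = -1.0 = -1
E[Y] = 3 * (-1) = -3

-3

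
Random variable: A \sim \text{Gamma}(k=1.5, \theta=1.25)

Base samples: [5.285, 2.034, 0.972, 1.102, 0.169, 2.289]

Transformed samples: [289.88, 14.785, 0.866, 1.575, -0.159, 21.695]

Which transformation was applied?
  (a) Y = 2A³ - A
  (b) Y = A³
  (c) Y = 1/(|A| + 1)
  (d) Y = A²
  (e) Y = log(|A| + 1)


Checking option (a) Y = 2A³ - A:
  A = 5.285 -> Y = 289.88 ✓
  A = 2.034 -> Y = 14.785 ✓
  A = 0.972 -> Y = 0.866 ✓
All samples match this transformation.

(a) 2A³ - A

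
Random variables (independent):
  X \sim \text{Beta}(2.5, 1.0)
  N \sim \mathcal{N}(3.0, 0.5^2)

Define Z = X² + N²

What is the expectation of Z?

E[Z] = E[X²] + E[N²]
E[X²] = Var(X) + E[X]² = 0.045351474 + 0.51020408 = 0.55555556
E[N²] = Var(N) + E[N]² = 0.25 + 9 = 9.25
E[Z] = 0.55555556 + 9.25 = 9.8055556

9.8055556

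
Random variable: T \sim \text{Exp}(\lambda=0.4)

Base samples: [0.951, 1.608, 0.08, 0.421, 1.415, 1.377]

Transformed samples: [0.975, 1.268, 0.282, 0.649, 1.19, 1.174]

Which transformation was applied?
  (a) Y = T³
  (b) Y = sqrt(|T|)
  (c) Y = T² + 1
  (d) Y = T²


Checking option (b) Y = sqrt(|T|):
  T = 0.951 -> Y = 0.975 ✓
  T = 1.608 -> Y = 1.268 ✓
  T = 0.08 -> Y = 0.282 ✓
All samples match this transformation.

(b) sqrt(|T|)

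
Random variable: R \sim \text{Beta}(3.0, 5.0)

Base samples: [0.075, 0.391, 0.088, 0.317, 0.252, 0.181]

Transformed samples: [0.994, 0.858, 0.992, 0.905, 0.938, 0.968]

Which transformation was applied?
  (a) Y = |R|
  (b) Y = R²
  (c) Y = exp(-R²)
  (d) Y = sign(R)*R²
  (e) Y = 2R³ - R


Checking option (c) Y = exp(-R²):
  R = 0.075 -> Y = 0.994 ✓
  R = 0.391 -> Y = 0.858 ✓
  R = 0.088 -> Y = 0.992 ✓
All samples match this transformation.

(c) exp(-R²)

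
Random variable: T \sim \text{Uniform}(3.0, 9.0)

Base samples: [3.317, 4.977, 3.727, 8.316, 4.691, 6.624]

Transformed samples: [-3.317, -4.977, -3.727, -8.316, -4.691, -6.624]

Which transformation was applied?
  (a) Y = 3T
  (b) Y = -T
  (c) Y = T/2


Checking option (b) Y = -T:
  T = 3.317 -> Y = -3.317 ✓
  T = 4.977 -> Y = -4.977 ✓
  T = 3.727 -> Y = -3.727 ✓
All samples match this transformation.

(b) -T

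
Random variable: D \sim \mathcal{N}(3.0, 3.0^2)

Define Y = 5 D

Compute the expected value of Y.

For Y = 5D:
E[Y] = 5 * E[D]
E[D] = 3.0 = 3
E[Y] = 5 * 3 = 15

15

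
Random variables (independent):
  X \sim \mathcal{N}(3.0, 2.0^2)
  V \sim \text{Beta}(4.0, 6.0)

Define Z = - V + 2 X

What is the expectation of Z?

E[Z] = 2*E[X] - 1*E[V]
E[X] = 3
E[V] = 0.4
E[Z] = 2*3 - 1*0.4 = 5.6

5.6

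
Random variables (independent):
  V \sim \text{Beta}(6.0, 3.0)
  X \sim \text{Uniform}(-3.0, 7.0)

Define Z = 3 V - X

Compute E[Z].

E[Z] = 3*E[V] - 1*E[X]
E[V] = 0.66666667
E[X] = 2
E[Z] = 3*0.66666667 - 1*2 = 0

0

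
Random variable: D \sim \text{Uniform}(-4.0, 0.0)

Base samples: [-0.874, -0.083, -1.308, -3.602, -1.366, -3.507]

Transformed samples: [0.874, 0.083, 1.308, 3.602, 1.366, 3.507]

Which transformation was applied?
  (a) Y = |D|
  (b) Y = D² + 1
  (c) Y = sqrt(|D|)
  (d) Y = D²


Checking option (a) Y = |D|:
  D = -0.874 -> Y = 0.874 ✓
  D = -0.083 -> Y = 0.083 ✓
  D = -1.308 -> Y = 1.308 ✓
All samples match this transformation.

(a) |D|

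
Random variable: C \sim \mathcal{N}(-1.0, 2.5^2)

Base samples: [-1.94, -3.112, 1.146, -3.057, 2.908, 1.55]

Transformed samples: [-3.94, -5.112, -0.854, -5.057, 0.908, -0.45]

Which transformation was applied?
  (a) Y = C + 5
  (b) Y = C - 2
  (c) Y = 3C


Checking option (b) Y = C - 2:
  C = -1.94 -> Y = -3.94 ✓
  C = -3.112 -> Y = -5.112 ✓
  C = 1.146 -> Y = -0.854 ✓
All samples match this transformation.

(b) C - 2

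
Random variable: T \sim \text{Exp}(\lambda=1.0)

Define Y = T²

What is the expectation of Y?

Using E[X²] = Var(X) + (E[X])²:
E[T] = 1
Var(T) = 1/1.0^2 = 1
E[T²] = 1 + 1² = 1 + 1 = 2

2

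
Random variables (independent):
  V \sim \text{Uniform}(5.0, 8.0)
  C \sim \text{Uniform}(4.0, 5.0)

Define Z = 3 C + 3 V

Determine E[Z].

E[Z] = 3*E[V] + 3*E[C]
E[V] = 6.5
E[C] = 4.5
E[Z] = 3*6.5 + 3*4.5 = 33

33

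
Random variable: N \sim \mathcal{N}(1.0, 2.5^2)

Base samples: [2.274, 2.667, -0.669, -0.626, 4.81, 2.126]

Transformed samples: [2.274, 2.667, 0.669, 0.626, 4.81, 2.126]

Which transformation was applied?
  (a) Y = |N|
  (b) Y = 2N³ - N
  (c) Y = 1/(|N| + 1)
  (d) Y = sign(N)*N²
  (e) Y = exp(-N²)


Checking option (a) Y = |N|:
  N = 2.274 -> Y = 2.274 ✓
  N = 2.667 -> Y = 2.667 ✓
  N = -0.669 -> Y = 0.669 ✓
All samples match this transformation.

(a) |N|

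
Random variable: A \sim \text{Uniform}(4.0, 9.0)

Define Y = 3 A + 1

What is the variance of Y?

For Y = aA + b: Var(Y) = a² * Var(A)
Var(A) = (9 - 4)^2/12 = 2.0833333
Var(Y) = 3² * 2.0833333 = 9 * 2.0833333 = 18.75

18.75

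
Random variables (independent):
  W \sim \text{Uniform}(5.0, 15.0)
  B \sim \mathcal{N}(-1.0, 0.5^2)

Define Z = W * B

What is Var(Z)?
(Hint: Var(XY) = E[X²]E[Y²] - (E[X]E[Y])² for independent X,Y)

Var(XY) = E[X²]E[Y²] - (E[X]E[Y])²
E[W] = 10, Var(W) = 8.3333333
E[B] = -1, Var(B) = 0.25
E[W²] = 8.3333333 + 10² = 108.33333
E[B²] = 0.25 + (-1)² = 1.25
Var(Z) = 108.33333*1.25 - (10*(-1))²
= 135.41667 - 100 = 35.416667

35.416667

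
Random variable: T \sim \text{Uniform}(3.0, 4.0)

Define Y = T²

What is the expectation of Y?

Using E[X²] = Var(X) + (E[X])²:
E[T] = 3.5
Var(T) = (4 - 3)^2/12 = 0.083333333
E[T²] = 0.083333333 + 3.5² = 0.083333333 + 12.25 = 12.333333

12.333333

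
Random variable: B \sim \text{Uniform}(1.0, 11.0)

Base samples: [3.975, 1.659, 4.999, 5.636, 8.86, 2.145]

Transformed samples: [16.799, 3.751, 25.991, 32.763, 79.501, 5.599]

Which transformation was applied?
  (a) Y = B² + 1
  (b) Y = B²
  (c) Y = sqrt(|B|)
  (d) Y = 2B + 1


Checking option (a) Y = B² + 1:
  B = 3.975 -> Y = 16.799 ✓
  B = 1.659 -> Y = 3.751 ✓
  B = 4.999 -> Y = 25.991 ✓
All samples match this transformation.

(a) B² + 1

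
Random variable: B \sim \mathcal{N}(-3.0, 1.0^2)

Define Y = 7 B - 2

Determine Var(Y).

For Y = aB + b: Var(Y) = a² * Var(B)
Var(B) = 1.0^2 = 1
Var(Y) = 7² * 1 = 49 * 1 = 49

49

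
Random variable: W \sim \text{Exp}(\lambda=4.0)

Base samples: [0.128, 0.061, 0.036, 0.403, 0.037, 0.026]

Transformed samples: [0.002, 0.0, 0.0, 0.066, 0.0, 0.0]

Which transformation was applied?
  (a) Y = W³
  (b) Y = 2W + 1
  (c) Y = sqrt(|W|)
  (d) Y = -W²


Checking option (a) Y = W³:
  W = 0.128 -> Y = 0.002 ✓
  W = 0.061 -> Y = 0.0 ✓
  W = 0.036 -> Y = 0.0 ✓
All samples match this transformation.

(a) W³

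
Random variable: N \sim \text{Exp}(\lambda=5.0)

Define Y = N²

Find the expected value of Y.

Using E[X²] = Var(X) + (E[X])²:
E[N] = 0.2
Var(N) = 1/5.0^2 = 0.04
E[N²] = 0.04 + 0.2² = 0.04 + 0.04 = 0.08

0.08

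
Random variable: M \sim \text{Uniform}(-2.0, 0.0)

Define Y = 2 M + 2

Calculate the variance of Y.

For Y = aM + b: Var(Y) = a² * Var(M)
Var(M) = (0 + 2)^2/12 = 0.33333333
Var(Y) = 2² * 0.33333333 = 4 * 0.33333333 = 1.3333333

1.3333333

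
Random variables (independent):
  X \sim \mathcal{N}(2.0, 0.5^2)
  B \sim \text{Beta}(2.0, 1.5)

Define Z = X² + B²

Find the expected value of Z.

E[Z] = E[X²] + E[B²]
E[X²] = Var(X) + E[X]² = 0.25 + 4 = 4.25
E[B²] = Var(B) + E[B]² = 0.054421769 + 0.32653061 = 0.38095238
E[Z] = 4.25 + 0.38095238 = 4.6309524

4.6309524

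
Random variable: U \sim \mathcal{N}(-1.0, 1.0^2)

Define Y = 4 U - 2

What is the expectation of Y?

For Y = 4U - 2:
E[Y] = 4 * E[U] - 2
E[U] = -1.0 = -1
E[Y] = 4 * (-1) - 2 = -6

-6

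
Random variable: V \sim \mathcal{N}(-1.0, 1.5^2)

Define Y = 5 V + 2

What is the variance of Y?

For Y = aV + b: Var(Y) = a² * Var(V)
Var(V) = 1.5^2 = 2.25
Var(Y) = 5² * 2.25 = 25 * 2.25 = 56.25

56.25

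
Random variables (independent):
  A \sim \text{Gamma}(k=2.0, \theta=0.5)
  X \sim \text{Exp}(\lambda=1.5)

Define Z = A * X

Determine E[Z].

For independent RVs: E[XY] = E[X]*E[Y]
E[A] = 1
E[X] = 0.66666667
E[Z] = 1 * 0.66666667 = 0.66666667

0.66666667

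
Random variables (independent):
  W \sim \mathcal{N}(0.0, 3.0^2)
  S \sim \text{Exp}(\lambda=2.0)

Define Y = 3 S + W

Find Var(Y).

For independent RVs: Var(aX + bY) = a²Var(X) + b²Var(Y)
Var(W) = 9
Var(S) = 0.25
Var(Y) = 1²*9 + 3²*0.25
= 1*9 + 9*0.25 = 11.25

11.25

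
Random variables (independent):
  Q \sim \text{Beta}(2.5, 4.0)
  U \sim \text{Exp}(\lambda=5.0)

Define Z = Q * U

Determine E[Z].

For independent RVs: E[XY] = E[X]*E[Y]
E[Q] = 0.38461538
E[U] = 0.2
E[Z] = 0.38461538 * 0.2 = 0.076923077

0.076923077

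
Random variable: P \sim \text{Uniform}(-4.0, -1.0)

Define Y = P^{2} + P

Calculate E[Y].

E[Y] = 1*E[P²] + 1*E[P]
E[P] = -2.5
E[P²] = Var(P) + (E[P])² = 0.75 + 6.25 = 7
E[Y] = 1*7 + 1*(-2.5) = 4.5

4.5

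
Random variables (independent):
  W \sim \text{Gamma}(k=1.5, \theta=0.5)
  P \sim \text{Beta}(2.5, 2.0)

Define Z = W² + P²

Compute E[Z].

E[Z] = E[W²] + E[P²]
E[W²] = Var(W) + E[W]² = 0.375 + 0.5625 = 0.9375
E[P²] = Var(P) + E[P]² = 0.044893378 + 0.30864198 = 0.35353535
E[Z] = 0.9375 + 0.35353535 = 1.2910354

1.2910354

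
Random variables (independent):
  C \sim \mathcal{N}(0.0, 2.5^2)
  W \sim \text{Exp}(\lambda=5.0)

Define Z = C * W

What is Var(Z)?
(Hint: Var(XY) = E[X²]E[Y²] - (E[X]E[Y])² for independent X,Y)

Var(XY) = E[X²]E[Y²] - (E[X]E[Y])²
E[C] = 0, Var(C) = 6.25
E[W] = 0.2, Var(W) = 0.04
E[C²] = 6.25 + 0² = 6.25
E[W²] = 0.04 + 0.2² = 0.08
Var(Z) = 6.25*0.08 - (0*0.2)²
= 0.5 - 0 = 0.5

0.5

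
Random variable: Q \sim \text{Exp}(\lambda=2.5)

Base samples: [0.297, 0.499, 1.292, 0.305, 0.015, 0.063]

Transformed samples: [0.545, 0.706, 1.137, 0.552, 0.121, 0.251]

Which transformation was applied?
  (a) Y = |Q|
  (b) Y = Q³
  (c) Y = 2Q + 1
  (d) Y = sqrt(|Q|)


Checking option (d) Y = sqrt(|Q|):
  Q = 0.297 -> Y = 0.545 ✓
  Q = 0.499 -> Y = 0.706 ✓
  Q = 1.292 -> Y = 1.137 ✓
All samples match this transformation.

(d) sqrt(|Q|)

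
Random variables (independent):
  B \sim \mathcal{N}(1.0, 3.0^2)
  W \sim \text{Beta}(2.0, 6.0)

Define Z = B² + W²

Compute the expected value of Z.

E[Z] = E[B²] + E[W²]
E[B²] = Var(B) + E[B]² = 9 + 1 = 10
E[W²] = Var(W) + E[W]² = 0.020833333 + 0.0625 = 0.083333333
E[Z] = 10 + 0.083333333 = 10.083333

10.083333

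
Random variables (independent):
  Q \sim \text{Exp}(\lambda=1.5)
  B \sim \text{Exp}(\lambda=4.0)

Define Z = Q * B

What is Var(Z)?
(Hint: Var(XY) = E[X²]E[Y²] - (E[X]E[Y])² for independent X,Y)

Var(XY) = E[X²]E[Y²] - (E[X]E[Y])²
E[Q] = 0.66666667, Var(Q) = 0.44444444
E[B] = 0.25, Var(B) = 0.0625
E[Q²] = 0.44444444 + 0.66666667² = 0.88888889
E[B²] = 0.0625 + 0.25² = 0.125
Var(Z) = 0.88888889*0.125 - (0.66666667*0.25)²
= 0.11111111 - 0.027777778 = 0.083333333

0.083333333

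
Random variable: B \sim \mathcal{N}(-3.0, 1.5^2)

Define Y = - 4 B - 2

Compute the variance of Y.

For Y = aB + b: Var(Y) = a² * Var(B)
Var(B) = 1.5^2 = 2.25
Var(Y) = (-4)² * 2.25 = 16 * 2.25 = 36

36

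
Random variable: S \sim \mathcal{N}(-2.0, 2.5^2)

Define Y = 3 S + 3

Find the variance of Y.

For Y = aS + b: Var(Y) = a² * Var(S)
Var(S) = 2.5^2 = 6.25
Var(Y) = 3² * 6.25 = 9 * 6.25 = 56.25

56.25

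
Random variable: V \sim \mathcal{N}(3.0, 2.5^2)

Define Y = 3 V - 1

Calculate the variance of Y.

For Y = aV + b: Var(Y) = a² * Var(V)
Var(V) = 2.5^2 = 6.25
Var(Y) = 3² * 6.25 = 9 * 6.25 = 56.25

56.25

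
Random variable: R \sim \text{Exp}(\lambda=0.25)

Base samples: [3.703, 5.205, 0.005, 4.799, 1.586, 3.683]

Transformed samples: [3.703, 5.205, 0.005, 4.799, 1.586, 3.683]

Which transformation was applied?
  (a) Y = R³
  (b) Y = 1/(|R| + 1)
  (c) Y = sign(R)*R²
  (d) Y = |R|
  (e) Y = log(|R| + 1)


Checking option (d) Y = |R|:
  R = 3.703 -> Y = 3.703 ✓
  R = 5.205 -> Y = 5.205 ✓
  R = 0.005 -> Y = 0.005 ✓
All samples match this transformation.

(d) |R|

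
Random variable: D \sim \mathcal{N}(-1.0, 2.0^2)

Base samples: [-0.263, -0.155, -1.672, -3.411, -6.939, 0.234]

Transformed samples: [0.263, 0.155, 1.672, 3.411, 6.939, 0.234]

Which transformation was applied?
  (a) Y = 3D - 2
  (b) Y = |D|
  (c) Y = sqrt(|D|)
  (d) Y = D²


Checking option (b) Y = |D|:
  D = -0.263 -> Y = 0.263 ✓
  D = -0.155 -> Y = 0.155 ✓
  D = -1.672 -> Y = 1.672 ✓
All samples match this transformation.

(b) |D|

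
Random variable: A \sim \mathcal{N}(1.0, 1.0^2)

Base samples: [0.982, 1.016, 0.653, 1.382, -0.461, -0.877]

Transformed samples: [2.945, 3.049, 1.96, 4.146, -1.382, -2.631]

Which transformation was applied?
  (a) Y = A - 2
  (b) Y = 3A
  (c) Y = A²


Checking option (b) Y = 3A:
  A = 0.982 -> Y = 2.945 ✓
  A = 1.016 -> Y = 3.049 ✓
  A = 0.653 -> Y = 1.96 ✓
All samples match this transformation.

(b) 3A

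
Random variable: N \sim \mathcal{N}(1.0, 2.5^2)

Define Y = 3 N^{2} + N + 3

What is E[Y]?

E[Y] = 3*E[N²] + 1*E[N] + 3
E[N] = 1
E[N²] = Var(N) + (E[N])² = 6.25 + 1 = 7.25
E[Y] = 3*7.25 + 1*1 + 3 = 25.75

25.75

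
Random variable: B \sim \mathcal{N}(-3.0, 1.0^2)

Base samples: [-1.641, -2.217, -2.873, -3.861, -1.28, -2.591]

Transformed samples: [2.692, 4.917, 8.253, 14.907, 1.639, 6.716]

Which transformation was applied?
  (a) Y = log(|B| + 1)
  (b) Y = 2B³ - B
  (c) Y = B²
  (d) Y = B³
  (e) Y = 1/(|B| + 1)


Checking option (c) Y = B²:
  B = -1.641 -> Y = 2.692 ✓
  B = -2.217 -> Y = 4.917 ✓
  B = -2.873 -> Y = 8.253 ✓
All samples match this transformation.

(c) B²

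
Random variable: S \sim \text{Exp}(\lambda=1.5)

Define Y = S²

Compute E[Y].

E[S²] = Var(S) + (E[S])² = 0.44444444 + 0.44444444 = 0.88888889

0.88888889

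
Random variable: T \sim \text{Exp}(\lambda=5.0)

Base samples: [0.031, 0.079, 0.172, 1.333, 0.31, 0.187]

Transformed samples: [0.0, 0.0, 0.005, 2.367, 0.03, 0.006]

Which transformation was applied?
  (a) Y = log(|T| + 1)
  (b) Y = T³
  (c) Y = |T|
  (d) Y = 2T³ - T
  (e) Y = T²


Checking option (b) Y = T³:
  T = 0.031 -> Y = 0.0 ✓
  T = 0.079 -> Y = 0.0 ✓
  T = 0.172 -> Y = 0.005 ✓
All samples match this transformation.

(b) T³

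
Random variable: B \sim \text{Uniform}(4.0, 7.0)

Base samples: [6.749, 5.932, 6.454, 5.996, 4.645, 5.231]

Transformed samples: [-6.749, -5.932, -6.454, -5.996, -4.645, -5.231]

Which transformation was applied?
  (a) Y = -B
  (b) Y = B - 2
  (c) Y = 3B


Checking option (a) Y = -B:
  B = 6.749 -> Y = -6.749 ✓
  B = 5.932 -> Y = -5.932 ✓
  B = 6.454 -> Y = -6.454 ✓
All samples match this transformation.

(a) -B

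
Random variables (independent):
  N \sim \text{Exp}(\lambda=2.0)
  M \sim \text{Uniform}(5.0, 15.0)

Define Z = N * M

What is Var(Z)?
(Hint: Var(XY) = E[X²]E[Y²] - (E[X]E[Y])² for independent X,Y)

Var(XY) = E[X²]E[Y²] - (E[X]E[Y])²
E[N] = 0.5, Var(N) = 0.25
E[M] = 10, Var(M) = 8.3333333
E[N²] = 0.25 + 0.5² = 0.5
E[M²] = 8.3333333 + 10² = 108.33333
Var(Z) = 0.5*108.33333 - (0.5*10)²
= 54.166667 - 25 = 29.166667

29.166667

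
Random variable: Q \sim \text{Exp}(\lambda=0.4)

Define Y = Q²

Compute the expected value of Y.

Using E[X²] = Var(X) + (E[X])²:
E[Q] = 2.5
Var(Q) = 1/0.4^2 = 6.25
E[Q²] = 6.25 + 2.5² = 6.25 + 6.25 = 12.5

12.5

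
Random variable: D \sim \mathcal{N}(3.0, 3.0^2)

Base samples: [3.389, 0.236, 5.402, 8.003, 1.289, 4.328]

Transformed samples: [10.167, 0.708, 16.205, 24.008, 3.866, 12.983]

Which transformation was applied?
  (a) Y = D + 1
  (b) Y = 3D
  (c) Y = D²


Checking option (b) Y = 3D:
  D = 3.389 -> Y = 10.167 ✓
  D = 0.236 -> Y = 0.708 ✓
  D = 5.402 -> Y = 16.205 ✓
All samples match this transformation.

(b) 3D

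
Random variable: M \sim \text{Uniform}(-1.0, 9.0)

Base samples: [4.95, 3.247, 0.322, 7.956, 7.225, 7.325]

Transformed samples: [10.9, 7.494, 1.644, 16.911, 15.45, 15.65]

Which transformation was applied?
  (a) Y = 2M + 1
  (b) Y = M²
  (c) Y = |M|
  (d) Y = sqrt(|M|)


Checking option (a) Y = 2M + 1:
  M = 4.95 -> Y = 10.9 ✓
  M = 3.247 -> Y = 7.494 ✓
  M = 0.322 -> Y = 1.644 ✓
All samples match this transformation.

(a) 2M + 1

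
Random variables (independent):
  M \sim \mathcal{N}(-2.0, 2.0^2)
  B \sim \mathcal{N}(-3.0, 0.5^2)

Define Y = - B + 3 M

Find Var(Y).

For independent RVs: Var(aX + bY) = a²Var(X) + b²Var(Y)
Var(M) = 4
Var(B) = 0.25
Var(Y) = 3²*4 + (-1)²*0.25
= 9*4 + 1*0.25 = 36.25

36.25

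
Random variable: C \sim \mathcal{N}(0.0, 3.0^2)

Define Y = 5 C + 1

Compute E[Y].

For Y = 5C + 1:
E[Y] = 5 * E[C] + 1
E[C] = 0.0 = 0
E[Y] = 5 * 0 + 1 = 1

1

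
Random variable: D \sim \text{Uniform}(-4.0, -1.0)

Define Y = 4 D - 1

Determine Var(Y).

For Y = aD + b: Var(Y) = a² * Var(D)
Var(D) = (-1 + 4)^2/12 = 0.75
Var(Y) = 4² * 0.75 = 16 * 0.75 = 12

12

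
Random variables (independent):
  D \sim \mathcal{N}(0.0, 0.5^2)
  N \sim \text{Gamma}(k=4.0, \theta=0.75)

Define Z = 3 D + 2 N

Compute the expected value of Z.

E[Z] = 3*E[D] + 2*E[N]
E[D] = 0
E[N] = 3
E[Z] = 3*0 + 2*3 = 6

6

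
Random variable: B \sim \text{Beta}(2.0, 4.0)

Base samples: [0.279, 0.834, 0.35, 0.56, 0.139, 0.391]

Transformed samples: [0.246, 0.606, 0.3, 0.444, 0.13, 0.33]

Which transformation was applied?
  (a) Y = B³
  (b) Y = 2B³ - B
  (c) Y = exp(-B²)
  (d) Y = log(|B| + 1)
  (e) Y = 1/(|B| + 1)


Checking option (d) Y = log(|B| + 1):
  B = 0.279 -> Y = 0.246 ✓
  B = 0.834 -> Y = 0.606 ✓
  B = 0.35 -> Y = 0.3 ✓
All samples match this transformation.

(d) log(|B| + 1)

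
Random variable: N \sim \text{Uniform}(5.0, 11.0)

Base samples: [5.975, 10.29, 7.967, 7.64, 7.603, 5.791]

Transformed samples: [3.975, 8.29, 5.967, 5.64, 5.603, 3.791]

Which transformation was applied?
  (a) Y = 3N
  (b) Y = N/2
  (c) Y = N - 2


Checking option (c) Y = N - 2:
  N = 5.975 -> Y = 3.975 ✓
  N = 10.29 -> Y = 8.29 ✓
  N = 7.967 -> Y = 5.967 ✓
All samples match this transformation.

(c) N - 2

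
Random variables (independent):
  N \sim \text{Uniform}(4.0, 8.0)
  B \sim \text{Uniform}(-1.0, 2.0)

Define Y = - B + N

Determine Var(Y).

For independent RVs: Var(aX + bY) = a²Var(X) + b²Var(Y)
Var(N) = 1.3333333
Var(B) = 0.75
Var(Y) = 1²*1.3333333 + (-1)²*0.75
= 1*1.3333333 + 1*0.75 = 2.0833333

2.0833333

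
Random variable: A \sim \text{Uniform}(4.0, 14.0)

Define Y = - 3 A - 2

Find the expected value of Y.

For Y = -3A - 2:
E[Y] = -3 * E[A] - 2
E[A] = (4 + 14)/2 = 9
E[Y] = -3 * 9 - 2 = -29

-29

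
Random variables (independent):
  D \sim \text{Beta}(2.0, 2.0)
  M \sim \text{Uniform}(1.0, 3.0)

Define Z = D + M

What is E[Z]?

E[Z] = 1*E[D] + 1*E[M]
E[D] = 0.5
E[M] = 2
E[Z] = 1*0.5 + 1*2 = 2.5

2.5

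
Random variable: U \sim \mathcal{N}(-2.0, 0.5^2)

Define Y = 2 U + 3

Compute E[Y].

For Y = 2U + 3:
E[Y] = 2 * E[U] + 3
E[U] = -2.0 = -2
E[Y] = 2 * (-2) + 3 = -1

-1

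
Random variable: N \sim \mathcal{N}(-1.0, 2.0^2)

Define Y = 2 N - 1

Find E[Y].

For Y = 2N - 1:
E[Y] = 2 * E[N] - 1
E[N] = -1.0 = -1
E[Y] = 2 * (-1) - 1 = -3

-3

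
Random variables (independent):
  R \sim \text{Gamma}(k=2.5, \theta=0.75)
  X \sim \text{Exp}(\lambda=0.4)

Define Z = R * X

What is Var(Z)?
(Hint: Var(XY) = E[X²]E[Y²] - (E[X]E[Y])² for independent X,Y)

Var(XY) = E[X²]E[Y²] - (E[X]E[Y])²
E[R] = 1.875, Var(R) = 1.40625
E[X] = 2.5, Var(X) = 6.25
E[R²] = 1.40625 + 1.875² = 4.921875
E[X²] = 6.25 + 2.5² = 12.5
Var(Z) = 4.921875*12.5 - (1.875*2.5)²
= 61.523438 - 21.972656 = 39.550781

39.550781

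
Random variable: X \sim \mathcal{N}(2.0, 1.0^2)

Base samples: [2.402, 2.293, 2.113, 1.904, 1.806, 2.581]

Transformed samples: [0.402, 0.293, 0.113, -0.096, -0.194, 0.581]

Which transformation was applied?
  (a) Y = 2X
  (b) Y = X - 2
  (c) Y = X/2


Checking option (b) Y = X - 2:
  X = 2.402 -> Y = 0.402 ✓
  X = 2.293 -> Y = 0.293 ✓
  X = 2.113 -> Y = 0.113 ✓
All samples match this transformation.

(b) X - 2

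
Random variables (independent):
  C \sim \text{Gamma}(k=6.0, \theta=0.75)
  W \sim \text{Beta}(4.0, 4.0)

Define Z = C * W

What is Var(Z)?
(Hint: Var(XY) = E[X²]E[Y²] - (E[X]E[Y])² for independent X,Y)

Var(XY) = E[X²]E[Y²] - (E[X]E[Y])²
E[C] = 4.5, Var(C) = 3.375
E[W] = 0.5, Var(W) = 0.027777778
E[C²] = 3.375 + 4.5² = 23.625
E[W²] = 0.027777778 + 0.5² = 0.27777778
Var(Z) = 23.625*0.27777778 - (4.5*0.5)²
= 6.5625 - 5.0625 = 1.5

1.5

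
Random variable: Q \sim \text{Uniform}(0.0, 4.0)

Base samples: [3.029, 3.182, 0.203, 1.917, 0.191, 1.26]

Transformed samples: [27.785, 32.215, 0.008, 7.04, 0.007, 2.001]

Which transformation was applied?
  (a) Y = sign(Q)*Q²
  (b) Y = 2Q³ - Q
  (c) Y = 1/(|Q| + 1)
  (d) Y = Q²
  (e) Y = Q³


Checking option (e) Y = Q³:
  Q = 3.029 -> Y = 27.785 ✓
  Q = 3.182 -> Y = 32.215 ✓
  Q = 0.203 -> Y = 0.008 ✓
All samples match this transformation.

(e) Q³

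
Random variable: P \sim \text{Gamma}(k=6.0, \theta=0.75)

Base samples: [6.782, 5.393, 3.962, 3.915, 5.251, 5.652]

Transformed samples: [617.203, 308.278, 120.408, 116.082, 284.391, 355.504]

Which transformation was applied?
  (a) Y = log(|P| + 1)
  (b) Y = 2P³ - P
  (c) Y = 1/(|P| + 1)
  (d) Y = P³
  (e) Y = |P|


Checking option (b) Y = 2P³ - P:
  P = 6.782 -> Y = 617.203 ✓
  P = 5.393 -> Y = 308.278 ✓
  P = 3.962 -> Y = 120.408 ✓
All samples match this transformation.

(b) 2P³ - P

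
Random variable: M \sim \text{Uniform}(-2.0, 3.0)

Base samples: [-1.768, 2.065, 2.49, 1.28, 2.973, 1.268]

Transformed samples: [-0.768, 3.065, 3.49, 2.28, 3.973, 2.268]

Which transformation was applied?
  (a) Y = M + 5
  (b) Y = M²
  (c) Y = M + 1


Checking option (c) Y = M + 1:
  M = -1.768 -> Y = -0.768 ✓
  M = 2.065 -> Y = 3.065 ✓
  M = 2.49 -> Y = 3.49 ✓
All samples match this transformation.

(c) M + 1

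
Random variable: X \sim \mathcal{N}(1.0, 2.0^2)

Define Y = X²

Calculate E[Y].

E[X²] = Var(X) + (E[X])² = 4 + 1 = 5

5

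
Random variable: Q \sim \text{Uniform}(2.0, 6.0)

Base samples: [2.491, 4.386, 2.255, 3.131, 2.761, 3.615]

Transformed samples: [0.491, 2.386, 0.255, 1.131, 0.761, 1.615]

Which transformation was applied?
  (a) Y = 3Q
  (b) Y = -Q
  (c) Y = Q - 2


Checking option (c) Y = Q - 2:
  Q = 2.491 -> Y = 0.491 ✓
  Q = 4.386 -> Y = 2.386 ✓
  Q = 2.255 -> Y = 0.255 ✓
All samples match this transformation.

(c) Q - 2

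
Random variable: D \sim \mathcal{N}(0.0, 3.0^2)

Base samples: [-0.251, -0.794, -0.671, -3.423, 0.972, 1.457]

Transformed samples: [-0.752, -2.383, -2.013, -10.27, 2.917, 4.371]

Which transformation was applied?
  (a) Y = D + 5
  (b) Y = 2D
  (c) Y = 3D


Checking option (c) Y = 3D:
  D = -0.251 -> Y = -0.752 ✓
  D = -0.794 -> Y = -2.383 ✓
  D = -0.671 -> Y = -2.013 ✓
All samples match this transformation.

(c) 3D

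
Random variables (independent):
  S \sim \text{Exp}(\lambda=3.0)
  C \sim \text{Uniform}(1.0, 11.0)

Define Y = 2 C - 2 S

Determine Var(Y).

For independent RVs: Var(aX + bY) = a²Var(X) + b²Var(Y)
Var(S) = 0.11111111
Var(C) = 8.3333333
Var(Y) = (-2)²*0.11111111 + 2²*8.3333333
= 4*0.11111111 + 4*8.3333333 = 33.777778

33.777778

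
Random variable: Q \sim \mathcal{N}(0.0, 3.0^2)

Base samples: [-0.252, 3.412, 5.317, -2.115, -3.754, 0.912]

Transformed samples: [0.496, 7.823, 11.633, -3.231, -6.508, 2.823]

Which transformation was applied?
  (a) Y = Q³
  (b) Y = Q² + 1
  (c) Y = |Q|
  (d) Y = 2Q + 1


Checking option (d) Y = 2Q + 1:
  Q = -0.252 -> Y = 0.496 ✓
  Q = 3.412 -> Y = 7.823 ✓
  Q = 5.317 -> Y = 11.633 ✓
All samples match this transformation.

(d) 2Q + 1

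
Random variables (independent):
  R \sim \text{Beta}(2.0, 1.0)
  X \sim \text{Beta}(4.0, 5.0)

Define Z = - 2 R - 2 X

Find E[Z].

E[Z] = -2*E[R] - 2*E[X]
E[R] = 0.66666667
E[X] = 0.44444444
E[Z] = -2*0.66666667 - 2*0.44444444 = -2.2222222

-2.2222222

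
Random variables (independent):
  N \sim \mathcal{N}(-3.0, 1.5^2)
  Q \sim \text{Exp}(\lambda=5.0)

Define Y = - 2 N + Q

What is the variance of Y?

For independent RVs: Var(aX + bY) = a²Var(X) + b²Var(Y)
Var(N) = 2.25
Var(Q) = 0.04
Var(Y) = (-2)²*2.25 + 1²*0.04
= 4*2.25 + 1*0.04 = 9.04

9.04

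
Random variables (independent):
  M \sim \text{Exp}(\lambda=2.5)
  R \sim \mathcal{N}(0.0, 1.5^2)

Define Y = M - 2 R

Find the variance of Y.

For independent RVs: Var(aX + bY) = a²Var(X) + b²Var(Y)
Var(M) = 0.16
Var(R) = 2.25
Var(Y) = 1²*0.16 + (-2)²*2.25
= 1*0.16 + 4*2.25 = 9.16

9.16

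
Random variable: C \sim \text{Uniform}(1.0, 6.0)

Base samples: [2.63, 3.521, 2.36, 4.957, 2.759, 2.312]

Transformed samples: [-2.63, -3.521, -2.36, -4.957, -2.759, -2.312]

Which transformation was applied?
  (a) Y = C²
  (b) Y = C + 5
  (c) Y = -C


Checking option (c) Y = -C:
  C = 2.63 -> Y = -2.63 ✓
  C = 3.521 -> Y = -3.521 ✓
  C = 2.36 -> Y = -2.36 ✓
All samples match this transformation.

(c) -C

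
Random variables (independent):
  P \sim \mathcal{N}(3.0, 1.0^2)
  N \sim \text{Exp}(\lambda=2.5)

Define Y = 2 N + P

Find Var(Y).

For independent RVs: Var(aX + bY) = a²Var(X) + b²Var(Y)
Var(P) = 1
Var(N) = 0.16
Var(Y) = 1²*1 + 2²*0.16
= 1*1 + 4*0.16 = 1.64

1.64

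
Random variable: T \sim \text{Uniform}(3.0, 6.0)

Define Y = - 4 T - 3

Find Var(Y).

For Y = aT + b: Var(Y) = a² * Var(T)
Var(T) = (6 - 3)^2/12 = 0.75
Var(Y) = (-4)² * 0.75 = 16 * 0.75 = 12

12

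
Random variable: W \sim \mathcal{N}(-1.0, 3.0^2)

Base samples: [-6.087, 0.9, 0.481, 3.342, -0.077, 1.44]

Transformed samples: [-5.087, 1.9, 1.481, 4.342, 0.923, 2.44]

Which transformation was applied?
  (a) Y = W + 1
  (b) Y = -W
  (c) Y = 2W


Checking option (a) Y = W + 1:
  W = -6.087 -> Y = -5.087 ✓
  W = 0.9 -> Y = 1.9 ✓
  W = 0.481 -> Y = 1.481 ✓
All samples match this transformation.

(a) W + 1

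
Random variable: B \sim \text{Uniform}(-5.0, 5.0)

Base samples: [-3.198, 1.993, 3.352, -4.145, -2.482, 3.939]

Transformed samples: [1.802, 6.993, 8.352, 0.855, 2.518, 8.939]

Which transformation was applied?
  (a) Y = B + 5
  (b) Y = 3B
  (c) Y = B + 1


Checking option (a) Y = B + 5:
  B = -3.198 -> Y = 1.802 ✓
  B = 1.993 -> Y = 6.993 ✓
  B = 3.352 -> Y = 8.352 ✓
All samples match this transformation.

(a) B + 5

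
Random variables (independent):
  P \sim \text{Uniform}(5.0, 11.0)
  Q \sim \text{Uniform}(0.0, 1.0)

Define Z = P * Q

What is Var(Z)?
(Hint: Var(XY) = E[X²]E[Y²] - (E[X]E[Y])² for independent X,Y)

Var(XY) = E[X²]E[Y²] - (E[X]E[Y])²
E[P] = 8, Var(P) = 3
E[Q] = 0.5, Var(Q) = 0.083333333
E[P²] = 3 + 8² = 67
E[Q²] = 0.083333333 + 0.5² = 0.33333333
Var(Z) = 67*0.33333333 - (8*0.5)²
= 22.333333 - 16 = 6.3333333

6.3333333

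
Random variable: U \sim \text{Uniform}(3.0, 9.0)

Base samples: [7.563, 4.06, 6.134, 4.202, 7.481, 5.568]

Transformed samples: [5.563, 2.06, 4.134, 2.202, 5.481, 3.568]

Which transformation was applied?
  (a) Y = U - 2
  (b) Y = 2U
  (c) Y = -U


Checking option (a) Y = U - 2:
  U = 7.563 -> Y = 5.563 ✓
  U = 4.06 -> Y = 2.06 ✓
  U = 6.134 -> Y = 4.134 ✓
All samples match this transformation.

(a) U - 2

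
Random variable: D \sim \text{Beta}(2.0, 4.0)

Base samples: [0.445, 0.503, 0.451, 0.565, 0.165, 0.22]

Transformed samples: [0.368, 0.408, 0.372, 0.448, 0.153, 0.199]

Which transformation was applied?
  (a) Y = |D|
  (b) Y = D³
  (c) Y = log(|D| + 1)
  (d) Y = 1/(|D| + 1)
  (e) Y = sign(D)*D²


Checking option (c) Y = log(|D| + 1):
  D = 0.445 -> Y = 0.368 ✓
  D = 0.503 -> Y = 0.408 ✓
  D = 0.451 -> Y = 0.372 ✓
All samples match this transformation.

(c) log(|D| + 1)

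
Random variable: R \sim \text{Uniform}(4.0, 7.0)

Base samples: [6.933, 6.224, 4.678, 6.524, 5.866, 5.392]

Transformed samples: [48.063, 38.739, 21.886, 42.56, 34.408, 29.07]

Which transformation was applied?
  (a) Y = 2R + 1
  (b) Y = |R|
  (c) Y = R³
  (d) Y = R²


Checking option (d) Y = R²:
  R = 6.933 -> Y = 48.063 ✓
  R = 6.224 -> Y = 38.739 ✓
  R = 4.678 -> Y = 21.886 ✓
All samples match this transformation.

(d) R²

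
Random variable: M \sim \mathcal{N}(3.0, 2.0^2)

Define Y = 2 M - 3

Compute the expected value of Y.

For Y = 2M - 3:
E[Y] = 2 * E[M] - 3
E[M] = 3.0 = 3
E[Y] = 2 * 3 - 3 = 3

3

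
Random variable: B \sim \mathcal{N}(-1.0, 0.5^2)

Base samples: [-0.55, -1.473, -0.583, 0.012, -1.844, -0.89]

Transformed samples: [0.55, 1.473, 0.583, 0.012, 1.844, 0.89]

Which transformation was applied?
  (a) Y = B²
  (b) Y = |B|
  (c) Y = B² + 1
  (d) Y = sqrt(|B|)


Checking option (b) Y = |B|:
  B = -0.55 -> Y = 0.55 ✓
  B = -1.473 -> Y = 1.473 ✓
  B = -0.583 -> Y = 0.583 ✓
All samples match this transformation.

(b) |B|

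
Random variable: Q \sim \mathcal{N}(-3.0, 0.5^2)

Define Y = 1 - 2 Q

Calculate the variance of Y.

For Y = aQ + b: Var(Y) = a² * Var(Q)
Var(Q) = 0.5^2 = 0.25
Var(Y) = (-2)² * 0.25 = 4 * 0.25 = 1

1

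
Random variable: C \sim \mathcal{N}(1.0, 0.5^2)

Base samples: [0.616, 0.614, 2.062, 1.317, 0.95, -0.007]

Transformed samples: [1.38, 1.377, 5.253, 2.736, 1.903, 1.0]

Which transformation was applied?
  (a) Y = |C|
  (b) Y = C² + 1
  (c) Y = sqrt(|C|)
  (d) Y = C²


Checking option (b) Y = C² + 1:
  C = 0.616 -> Y = 1.38 ✓
  C = 0.614 -> Y = 1.377 ✓
  C = 2.062 -> Y = 5.253 ✓
All samples match this transformation.

(b) C² + 1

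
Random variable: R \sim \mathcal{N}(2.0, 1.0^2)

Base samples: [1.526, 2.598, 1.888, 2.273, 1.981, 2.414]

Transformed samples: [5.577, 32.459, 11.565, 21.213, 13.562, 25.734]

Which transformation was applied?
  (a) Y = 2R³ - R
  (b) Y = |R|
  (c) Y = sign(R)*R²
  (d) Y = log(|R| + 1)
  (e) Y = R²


Checking option (a) Y = 2R³ - R:
  R = 1.526 -> Y = 5.577 ✓
  R = 2.598 -> Y = 32.459 ✓
  R = 1.888 -> Y = 11.565 ✓
All samples match this transformation.

(a) 2R³ - R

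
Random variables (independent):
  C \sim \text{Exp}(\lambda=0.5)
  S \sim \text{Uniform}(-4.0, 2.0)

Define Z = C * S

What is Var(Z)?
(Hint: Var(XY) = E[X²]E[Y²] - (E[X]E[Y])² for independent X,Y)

Var(XY) = E[X²]E[Y²] - (E[X]E[Y])²
E[C] = 2, Var(C) = 4
E[S] = -1, Var(S) = 3
E[C²] = 4 + 2² = 8
E[S²] = 3 + (-1)² = 4
Var(Z) = 8*4 - (2*(-1))²
= 32 - 4 = 28

28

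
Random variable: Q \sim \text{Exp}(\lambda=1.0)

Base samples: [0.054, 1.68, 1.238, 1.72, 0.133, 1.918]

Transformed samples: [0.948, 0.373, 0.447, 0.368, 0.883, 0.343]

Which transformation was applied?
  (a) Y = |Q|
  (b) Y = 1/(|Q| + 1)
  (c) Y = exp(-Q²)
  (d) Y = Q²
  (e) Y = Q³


Checking option (b) Y = 1/(|Q| + 1):
  Q = 0.054 -> Y = 0.948 ✓
  Q = 1.68 -> Y = 0.373 ✓
  Q = 1.238 -> Y = 0.447 ✓
All samples match this transformation.

(b) 1/(|Q| + 1)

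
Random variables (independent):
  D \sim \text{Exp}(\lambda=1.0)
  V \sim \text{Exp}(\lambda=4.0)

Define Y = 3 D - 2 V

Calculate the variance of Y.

For independent RVs: Var(aX + bY) = a²Var(X) + b²Var(Y)
Var(D) = 1
Var(V) = 0.0625
Var(Y) = 3²*1 + (-2)²*0.0625
= 9*1 + 4*0.0625 = 9.25

9.25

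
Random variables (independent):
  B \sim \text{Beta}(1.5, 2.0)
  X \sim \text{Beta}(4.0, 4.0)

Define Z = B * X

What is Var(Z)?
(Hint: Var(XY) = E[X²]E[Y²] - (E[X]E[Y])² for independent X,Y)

Var(XY) = E[X²]E[Y²] - (E[X]E[Y])²
E[B] = 0.42857143, Var(B) = 0.054421769
E[X] = 0.5, Var(X) = 0.027777778
E[B²] = 0.054421769 + 0.42857143² = 0.23809524
E[X²] = 0.027777778 + 0.5² = 0.27777778
Var(Z) = 0.23809524*0.27777778 - (0.42857143*0.5)²
= 0.066137566 - 0.045918367 = 0.020219199

0.020219199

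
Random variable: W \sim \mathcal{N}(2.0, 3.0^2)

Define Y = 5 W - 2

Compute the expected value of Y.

For Y = 5W - 2:
E[Y] = 5 * E[W] - 2
E[W] = 2.0 = 2
E[Y] = 5 * 2 - 2 = 8

8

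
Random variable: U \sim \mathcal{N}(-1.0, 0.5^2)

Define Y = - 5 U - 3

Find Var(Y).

For Y = aU + b: Var(Y) = a² * Var(U)
Var(U) = 0.5^2 = 0.25
Var(Y) = (-5)² * 0.25 = 25 * 0.25 = 6.25

6.25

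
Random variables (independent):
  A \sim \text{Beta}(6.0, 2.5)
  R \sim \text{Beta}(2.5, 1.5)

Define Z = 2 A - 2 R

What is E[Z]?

E[Z] = 2*E[A] - 2*E[R]
E[A] = 0.70588235
E[R] = 0.625
E[Z] = 2*0.70588235 - 2*0.625 = 0.16176471

0.16176471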